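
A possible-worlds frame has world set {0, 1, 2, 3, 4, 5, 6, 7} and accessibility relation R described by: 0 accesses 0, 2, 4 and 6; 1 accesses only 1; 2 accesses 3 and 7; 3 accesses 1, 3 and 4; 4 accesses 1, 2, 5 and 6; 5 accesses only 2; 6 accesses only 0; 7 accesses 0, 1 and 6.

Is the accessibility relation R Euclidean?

Euclidean: no — 0 R 2 and 0 R 4, but not 2 R 4.

No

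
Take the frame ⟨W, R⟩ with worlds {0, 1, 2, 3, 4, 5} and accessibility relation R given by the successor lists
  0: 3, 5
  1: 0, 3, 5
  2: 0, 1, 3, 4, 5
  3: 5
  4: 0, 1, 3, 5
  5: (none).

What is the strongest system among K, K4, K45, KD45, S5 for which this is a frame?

K4

Transitive (axiom 4): yes — every two-step R-path is closed by a direct edge.
Euclidean (axiom 5): no — 0 R 5 and 0 R 3, but not 5 R 3.
Serial (axiom D): no — 5 has no R-successor.
Reflexive (axiom T): no — 0 is not related to itself.
So F validates K, K4; K45 would additionally require R to be Euclidean. The strongest is K4.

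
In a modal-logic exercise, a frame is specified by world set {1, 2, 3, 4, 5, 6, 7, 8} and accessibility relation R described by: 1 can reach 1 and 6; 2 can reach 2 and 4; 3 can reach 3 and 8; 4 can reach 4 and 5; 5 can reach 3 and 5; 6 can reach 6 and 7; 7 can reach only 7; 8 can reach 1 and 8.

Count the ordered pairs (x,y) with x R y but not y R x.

Enumerating: (1,6), (2,4), (3,8), (4,5), (5,3), (6,7), (8,1).

7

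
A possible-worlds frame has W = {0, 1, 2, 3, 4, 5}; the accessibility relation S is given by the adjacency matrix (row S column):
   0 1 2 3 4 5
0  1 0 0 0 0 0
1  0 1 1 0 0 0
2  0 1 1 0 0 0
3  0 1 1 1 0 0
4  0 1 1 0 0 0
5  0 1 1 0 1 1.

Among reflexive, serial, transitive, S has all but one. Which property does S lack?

reflexive

Reflexive: no — 4 is not related to itself.
Serial: yes — every world has a successor (e.g. 0 S 0).
Transitive: yes — every two-step S-path is closed by a direct edge.
Only reflexive fails.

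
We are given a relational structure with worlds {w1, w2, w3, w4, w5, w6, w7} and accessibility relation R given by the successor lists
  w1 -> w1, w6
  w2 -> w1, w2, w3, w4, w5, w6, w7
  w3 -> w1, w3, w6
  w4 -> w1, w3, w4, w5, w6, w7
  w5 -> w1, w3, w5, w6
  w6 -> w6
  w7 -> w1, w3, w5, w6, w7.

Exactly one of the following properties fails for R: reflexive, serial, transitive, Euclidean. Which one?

Reflexive: yes — every world is R-related to itself.
Serial: yes — every world has a successor (e.g. w1 R w1).
Transitive: yes — every two-step R-path is closed by a direct edge.
Euclidean: no — w2 R w1 and w2 R w3, but not w1 R w3.
Only Euclidean fails.

Euclidean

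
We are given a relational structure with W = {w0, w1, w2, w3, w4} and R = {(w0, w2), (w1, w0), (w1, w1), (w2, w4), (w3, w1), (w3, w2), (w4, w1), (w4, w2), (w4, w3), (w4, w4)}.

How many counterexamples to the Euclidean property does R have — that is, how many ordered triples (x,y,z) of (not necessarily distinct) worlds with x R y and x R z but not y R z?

Enumerating: (w0,w2,w2), (w1,w0,w0), (w1,w0,w1), (w3,w1,w2), (w3,w2,w1), (w3,w2,w2), (w4,w1,w2), (w4,w1,w3), (w4,w1,w4), (w4,w2,w1), (w4,w2,w2), (w4,w2,w3), (w4,w3,w3), (w4,w3,w4).

14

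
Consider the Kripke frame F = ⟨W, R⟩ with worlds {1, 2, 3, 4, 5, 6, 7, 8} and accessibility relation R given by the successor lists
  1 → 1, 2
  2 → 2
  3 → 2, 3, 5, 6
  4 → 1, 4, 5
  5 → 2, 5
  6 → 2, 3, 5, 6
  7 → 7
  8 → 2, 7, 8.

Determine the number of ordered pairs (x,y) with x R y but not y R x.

Enumerating: (1,2), (3,2), (3,5), (4,1), (4,5), (5,2), (6,2), (6,5), (8,2), (8,7).

10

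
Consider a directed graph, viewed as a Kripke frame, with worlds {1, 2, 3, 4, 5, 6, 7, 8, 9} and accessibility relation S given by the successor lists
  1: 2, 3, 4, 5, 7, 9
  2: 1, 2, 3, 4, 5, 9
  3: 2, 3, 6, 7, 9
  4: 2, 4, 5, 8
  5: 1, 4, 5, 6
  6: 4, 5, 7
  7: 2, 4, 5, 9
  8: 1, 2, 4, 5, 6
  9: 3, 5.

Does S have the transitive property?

No

Transitive: no — 1 S 3 and 3 S 6, but not 1 S 6.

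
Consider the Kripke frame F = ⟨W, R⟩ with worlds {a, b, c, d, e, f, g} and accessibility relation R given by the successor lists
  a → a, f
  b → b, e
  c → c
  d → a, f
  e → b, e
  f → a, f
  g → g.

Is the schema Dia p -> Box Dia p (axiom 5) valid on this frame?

Yes

The schema 5 characterises exactly the Euclidean frames.
Euclidean: yes — any two successors of a common world are R-related.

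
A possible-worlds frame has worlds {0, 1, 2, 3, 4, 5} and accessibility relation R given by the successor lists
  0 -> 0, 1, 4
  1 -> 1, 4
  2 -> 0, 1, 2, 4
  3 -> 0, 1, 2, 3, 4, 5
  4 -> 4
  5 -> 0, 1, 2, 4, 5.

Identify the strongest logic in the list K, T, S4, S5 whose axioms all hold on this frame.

S4

Reflexive (axiom T): yes — every world is R-related to itself.
Transitive (axiom 4): yes — every two-step R-path is closed by a direct edge.
Euclidean (axiom 5): no — 0 R 4 and 0 R 1, but not 4 R 1.
So F validates K, T, S4; S5 would additionally require R to be Euclidean. The strongest is S4.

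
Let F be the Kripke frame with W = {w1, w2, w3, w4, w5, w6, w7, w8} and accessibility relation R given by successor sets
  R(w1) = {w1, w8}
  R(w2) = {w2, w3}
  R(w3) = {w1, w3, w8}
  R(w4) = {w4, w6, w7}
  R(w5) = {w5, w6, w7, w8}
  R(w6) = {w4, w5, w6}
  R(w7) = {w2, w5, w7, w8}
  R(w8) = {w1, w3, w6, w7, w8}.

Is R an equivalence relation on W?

Reflexive: yes — every world is R-related to itself.
Symmetric: no — w2 R w3 but not w3 R w2.
Transitive: no — w1 R w8 and w8 R w3, but not w1 R w3.
So R is not an equivalence relation.

No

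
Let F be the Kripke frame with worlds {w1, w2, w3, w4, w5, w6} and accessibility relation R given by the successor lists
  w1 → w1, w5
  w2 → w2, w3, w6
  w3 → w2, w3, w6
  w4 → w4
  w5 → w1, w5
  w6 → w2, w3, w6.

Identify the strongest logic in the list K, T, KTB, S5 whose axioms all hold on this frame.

Reflexive (axiom T): yes — every world is R-related to itself.
Symmetric (axiom B): yes — every pair in R has its reverse in R.
Euclidean (axiom 5): yes — any two successors of a common world are R-related.
So F validates K, T, KTB, S5. The strongest is S5.

S5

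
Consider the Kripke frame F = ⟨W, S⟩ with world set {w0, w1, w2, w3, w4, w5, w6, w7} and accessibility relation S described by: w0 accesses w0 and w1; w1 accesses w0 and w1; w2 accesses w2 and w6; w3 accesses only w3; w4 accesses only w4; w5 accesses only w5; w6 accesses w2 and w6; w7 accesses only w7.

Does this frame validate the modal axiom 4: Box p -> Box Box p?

By correspondence theory, 4 is valid on a frame iff S is transitive.
Transitive: yes — every two-step S-path is closed by a direct edge.

Yes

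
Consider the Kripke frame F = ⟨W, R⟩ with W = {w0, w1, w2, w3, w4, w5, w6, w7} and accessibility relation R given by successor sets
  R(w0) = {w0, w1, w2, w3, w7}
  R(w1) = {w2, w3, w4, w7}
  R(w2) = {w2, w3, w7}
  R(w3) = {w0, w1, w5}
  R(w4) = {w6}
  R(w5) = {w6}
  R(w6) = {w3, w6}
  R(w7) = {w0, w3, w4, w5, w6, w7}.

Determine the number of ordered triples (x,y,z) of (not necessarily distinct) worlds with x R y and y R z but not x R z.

Enumerating: (w0,w1,w4), (w0,w3,w5), (w0,w7,w4), (w0,w7,w5), (w0,w7,w6), (w1,w3,w0), (w1,w3,w1), (w1,w3,w5), (w1,w4,w6), (w1,w7,w0), (w1,w7,w5), (w1,w7,w6), … and 23 more.
Total: 35.

35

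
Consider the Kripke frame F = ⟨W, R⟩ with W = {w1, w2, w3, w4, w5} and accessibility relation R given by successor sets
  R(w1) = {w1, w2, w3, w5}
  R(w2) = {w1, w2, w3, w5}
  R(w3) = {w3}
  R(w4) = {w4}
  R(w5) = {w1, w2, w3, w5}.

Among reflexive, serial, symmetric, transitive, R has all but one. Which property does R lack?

Reflexive: yes — every world is R-related to itself.
Serial: yes — every world has a successor (e.g. w1 R w1).
Symmetric: no — w1 R w3 but not w3 R w1.
Transitive: yes — every two-step R-path is closed by a direct edge.
Only symmetric fails.

symmetric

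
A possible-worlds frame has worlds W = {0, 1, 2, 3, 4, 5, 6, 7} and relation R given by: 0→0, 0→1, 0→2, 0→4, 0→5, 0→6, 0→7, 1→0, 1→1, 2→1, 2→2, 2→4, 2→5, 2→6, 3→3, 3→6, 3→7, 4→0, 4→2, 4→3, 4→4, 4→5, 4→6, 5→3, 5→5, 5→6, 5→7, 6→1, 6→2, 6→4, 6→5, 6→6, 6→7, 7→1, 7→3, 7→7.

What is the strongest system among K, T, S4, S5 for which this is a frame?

T

Reflexive (axiom T): yes — every world is R-related to itself.
Transitive (axiom 4): no — 0 R 4 and 4 R 3, but not 0 R 3.
Euclidean (axiom 5): no — 0 R 1 and 0 R 2, but not 1 R 2.
So F validates K, T; S4 would additionally require R to be transitive. The strongest is T.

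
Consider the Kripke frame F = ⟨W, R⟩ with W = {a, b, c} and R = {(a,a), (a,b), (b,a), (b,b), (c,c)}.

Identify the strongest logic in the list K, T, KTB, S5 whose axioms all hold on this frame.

Reflexive (axiom T): yes — every world is R-related to itself.
Symmetric (axiom B): yes — every pair in R has its reverse in R.
Euclidean (axiom 5): yes — any two successors of a common world are R-related.
So F validates K, T, KTB, S5. The strongest is S5.

S5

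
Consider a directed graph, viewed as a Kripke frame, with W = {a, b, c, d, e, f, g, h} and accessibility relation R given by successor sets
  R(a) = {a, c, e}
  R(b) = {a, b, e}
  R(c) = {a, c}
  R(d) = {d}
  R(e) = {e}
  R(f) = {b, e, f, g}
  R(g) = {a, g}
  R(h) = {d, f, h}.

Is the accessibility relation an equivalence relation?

Reflexive: yes — every world is R-related to itself.
Symmetric: no — a R e but not e R a.
Transitive: no — b R a and a R c, but not b R c.
So R is not an equivalence relation.

No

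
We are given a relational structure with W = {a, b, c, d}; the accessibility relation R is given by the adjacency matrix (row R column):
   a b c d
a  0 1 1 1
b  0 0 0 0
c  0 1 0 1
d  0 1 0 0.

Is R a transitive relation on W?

Yes

Transitive: yes — every two-step R-path is closed by a direct edge.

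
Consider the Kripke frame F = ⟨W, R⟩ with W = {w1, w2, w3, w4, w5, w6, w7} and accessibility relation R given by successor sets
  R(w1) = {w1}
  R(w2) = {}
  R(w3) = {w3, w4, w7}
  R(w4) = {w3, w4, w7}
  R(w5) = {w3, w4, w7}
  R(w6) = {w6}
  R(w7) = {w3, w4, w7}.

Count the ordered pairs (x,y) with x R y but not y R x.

3

Enumerating: (w5,w3), (w5,w4), (w5,w7).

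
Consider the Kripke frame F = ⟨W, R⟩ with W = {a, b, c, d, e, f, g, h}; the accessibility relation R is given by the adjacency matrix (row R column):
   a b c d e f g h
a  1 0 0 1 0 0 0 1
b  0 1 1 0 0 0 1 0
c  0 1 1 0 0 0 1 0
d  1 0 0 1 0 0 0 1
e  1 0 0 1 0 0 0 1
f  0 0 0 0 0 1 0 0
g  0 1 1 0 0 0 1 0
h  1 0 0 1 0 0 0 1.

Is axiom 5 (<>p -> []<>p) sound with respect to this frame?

The schema 5 characterises exactly the Euclidean frames.
Euclidean: yes — any two successors of a common world are R-related.

Yes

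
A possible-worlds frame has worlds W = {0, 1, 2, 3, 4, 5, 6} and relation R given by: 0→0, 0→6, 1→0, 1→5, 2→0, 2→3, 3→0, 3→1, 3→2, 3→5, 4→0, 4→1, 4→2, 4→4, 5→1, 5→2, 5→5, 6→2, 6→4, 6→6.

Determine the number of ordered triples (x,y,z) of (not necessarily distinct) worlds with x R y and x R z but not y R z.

32

Enumerating: (0,6,0), (1,0,5), (1,5,0), (2,0,3), (2,3,3), (3,0,1), (3,0,2), (3,0,5), (3,1,1), (3,1,2), (3,2,1), (3,2,2), … and 20 more.
Total: 32.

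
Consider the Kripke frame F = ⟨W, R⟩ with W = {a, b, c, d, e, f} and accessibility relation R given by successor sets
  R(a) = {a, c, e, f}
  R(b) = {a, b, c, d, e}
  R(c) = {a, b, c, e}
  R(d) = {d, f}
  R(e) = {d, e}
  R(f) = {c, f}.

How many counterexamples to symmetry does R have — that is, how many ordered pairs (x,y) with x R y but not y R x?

Enumerating: (a,e), (a,f), (b,a), (b,d), (b,e), (c,e), (d,f), (e,d), (f,c).

9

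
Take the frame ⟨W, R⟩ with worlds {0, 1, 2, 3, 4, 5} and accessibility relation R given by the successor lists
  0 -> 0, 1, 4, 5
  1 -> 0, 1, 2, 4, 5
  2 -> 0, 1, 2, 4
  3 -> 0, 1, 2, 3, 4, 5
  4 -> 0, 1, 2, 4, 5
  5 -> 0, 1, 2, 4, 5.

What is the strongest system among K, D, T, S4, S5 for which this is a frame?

Serial (axiom D): yes — every world has a successor (e.g. 0 R 0).
Reflexive (axiom T): yes — every world is R-related to itself.
Transitive (axiom 4): no — 0 R 1 and 1 R 2, but not 0 R 2.
Euclidean (axiom 5): no — 1 R 0 and 1 R 2, but not 0 R 2.
So F validates K, D, T; S4 would additionally require R to be transitive. The strongest is T.

T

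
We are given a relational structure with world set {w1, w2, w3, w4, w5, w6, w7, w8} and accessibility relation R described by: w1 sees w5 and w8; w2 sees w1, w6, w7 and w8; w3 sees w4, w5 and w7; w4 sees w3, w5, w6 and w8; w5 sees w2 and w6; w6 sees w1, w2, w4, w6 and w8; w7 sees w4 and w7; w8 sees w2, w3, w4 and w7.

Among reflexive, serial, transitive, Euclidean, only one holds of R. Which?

Reflexive: no — w1 is not related to itself.
Serial: yes — every world has a successor (e.g. w1 R w5).
Transitive: no — w1 R w5 and w5 R w2, but not w1 R w2.
Euclidean: no — w1 R w5 and w1 R w8, but not w5 R w8.
Only serial holds.

serial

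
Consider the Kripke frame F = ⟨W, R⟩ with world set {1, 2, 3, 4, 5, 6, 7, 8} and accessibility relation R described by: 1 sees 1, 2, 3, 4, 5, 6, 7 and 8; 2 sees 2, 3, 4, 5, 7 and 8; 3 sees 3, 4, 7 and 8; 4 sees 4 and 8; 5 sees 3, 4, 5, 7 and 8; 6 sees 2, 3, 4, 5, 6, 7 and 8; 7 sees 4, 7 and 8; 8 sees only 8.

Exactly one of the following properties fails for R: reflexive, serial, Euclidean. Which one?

Reflexive: yes — every world is R-related to itself.
Serial: yes — every world has a successor (e.g. 1 R 1).
Euclidean: no — 1 R 2 and 1 R 6, but not 2 R 6.
Only Euclidean fails.

Euclidean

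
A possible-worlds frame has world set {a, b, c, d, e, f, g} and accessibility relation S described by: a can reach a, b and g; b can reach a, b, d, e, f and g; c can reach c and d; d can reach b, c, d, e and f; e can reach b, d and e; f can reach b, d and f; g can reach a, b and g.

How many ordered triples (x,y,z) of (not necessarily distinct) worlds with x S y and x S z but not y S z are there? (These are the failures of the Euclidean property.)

Enumerating: (b,a,d), (b,a,e), (b,a,f), (b,d,a), (b,d,g), (b,e,a), (b,e,f), (b,e,g), (b,f,a), (b,f,e), (b,f,g), (b,g,d), … and 10 more.
Total: 22.

22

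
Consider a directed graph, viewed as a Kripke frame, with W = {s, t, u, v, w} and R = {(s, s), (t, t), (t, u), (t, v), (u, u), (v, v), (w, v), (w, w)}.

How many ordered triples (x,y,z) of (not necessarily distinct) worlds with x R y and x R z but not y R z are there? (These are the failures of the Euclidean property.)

5

Enumerating: (t,u,t), (t,u,v), (t,v,t), (t,v,u), (w,v,w).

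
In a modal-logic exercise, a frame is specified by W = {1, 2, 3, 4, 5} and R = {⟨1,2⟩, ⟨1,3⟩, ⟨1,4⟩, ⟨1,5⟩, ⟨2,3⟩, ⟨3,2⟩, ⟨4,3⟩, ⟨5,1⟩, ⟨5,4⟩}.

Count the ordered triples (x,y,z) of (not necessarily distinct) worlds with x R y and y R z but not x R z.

8

Enumerating: (1,5,1), (2,3,2), (3,2,3), (4,3,2), (5,1,2), (5,1,3), (5,1,5), (5,4,3).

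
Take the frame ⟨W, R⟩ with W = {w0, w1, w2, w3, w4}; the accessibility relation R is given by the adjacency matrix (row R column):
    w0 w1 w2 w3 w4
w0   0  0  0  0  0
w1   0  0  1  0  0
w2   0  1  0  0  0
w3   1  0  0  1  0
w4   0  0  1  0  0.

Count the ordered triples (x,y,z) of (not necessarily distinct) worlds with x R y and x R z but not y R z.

Enumerating: (w1,w2,w2), (w2,w1,w1), (w3,w0,w0), (w3,w0,w3), (w4,w2,w2).

5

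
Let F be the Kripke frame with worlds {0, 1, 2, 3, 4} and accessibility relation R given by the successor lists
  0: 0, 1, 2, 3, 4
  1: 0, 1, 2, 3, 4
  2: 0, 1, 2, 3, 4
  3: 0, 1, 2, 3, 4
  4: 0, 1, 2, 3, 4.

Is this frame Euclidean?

Yes

Euclidean: yes — any two successors of a common world are R-related.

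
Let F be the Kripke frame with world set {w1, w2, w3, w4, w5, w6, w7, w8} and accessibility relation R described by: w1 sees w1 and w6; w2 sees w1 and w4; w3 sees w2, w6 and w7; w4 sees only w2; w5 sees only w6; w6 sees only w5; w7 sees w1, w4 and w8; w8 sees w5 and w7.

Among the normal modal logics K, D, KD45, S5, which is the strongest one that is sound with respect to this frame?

D

Serial (axiom D): yes — every world has a successor (e.g. w1 R w1).
Transitive (axiom 4): no — w1 R w6 and w6 R w5, but not w1 R w5.
Euclidean (axiom 5): no — w2 R w1 and w2 R w4, but not w1 R w4.
Reflexive (axiom T): no — w2 is not related to itself.
So F validates K, D; KD45 would additionally require R to be Euclidean and transitive. The strongest is D.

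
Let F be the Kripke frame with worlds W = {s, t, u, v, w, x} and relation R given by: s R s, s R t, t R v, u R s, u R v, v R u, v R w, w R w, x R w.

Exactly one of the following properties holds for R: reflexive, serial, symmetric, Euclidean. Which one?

serial

Reflexive: no — t is not related to itself.
Serial: yes — every world has a successor (e.g. s R s).
Symmetric: no — s R t but not t R s.
Euclidean: no — u R s and u R v, but not s R v.
Only serial holds.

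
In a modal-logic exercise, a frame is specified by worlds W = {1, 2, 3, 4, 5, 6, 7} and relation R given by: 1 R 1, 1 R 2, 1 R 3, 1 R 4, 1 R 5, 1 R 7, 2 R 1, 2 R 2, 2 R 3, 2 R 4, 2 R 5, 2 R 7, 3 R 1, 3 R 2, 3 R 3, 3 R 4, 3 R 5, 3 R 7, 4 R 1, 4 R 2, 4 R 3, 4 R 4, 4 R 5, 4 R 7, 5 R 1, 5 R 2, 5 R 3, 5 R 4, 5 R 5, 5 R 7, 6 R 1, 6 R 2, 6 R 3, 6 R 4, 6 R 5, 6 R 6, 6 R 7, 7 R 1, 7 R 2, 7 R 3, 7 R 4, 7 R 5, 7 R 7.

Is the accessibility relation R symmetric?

No

Symmetric: no — 6 R 1 but not 1 R 6.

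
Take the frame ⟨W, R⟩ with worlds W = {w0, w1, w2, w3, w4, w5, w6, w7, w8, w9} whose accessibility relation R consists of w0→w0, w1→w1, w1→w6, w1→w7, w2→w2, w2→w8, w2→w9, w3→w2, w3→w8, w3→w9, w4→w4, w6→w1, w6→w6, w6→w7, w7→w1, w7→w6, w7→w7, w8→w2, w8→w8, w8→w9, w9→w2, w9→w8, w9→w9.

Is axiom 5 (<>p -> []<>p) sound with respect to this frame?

Yes

By correspondence theory, 5 is valid on a frame iff R is Euclidean.
Euclidean: yes — any two successors of a common world are R-related.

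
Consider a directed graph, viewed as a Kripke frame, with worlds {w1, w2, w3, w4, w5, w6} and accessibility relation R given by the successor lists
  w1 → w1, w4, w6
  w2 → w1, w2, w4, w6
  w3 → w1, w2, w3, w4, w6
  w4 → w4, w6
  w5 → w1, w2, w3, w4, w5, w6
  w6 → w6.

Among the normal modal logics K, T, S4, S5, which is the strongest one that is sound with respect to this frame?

Reflexive (axiom T): yes — every world is R-related to itself.
Transitive (axiom 4): yes — every two-step R-path is closed by a direct edge.
Euclidean (axiom 5): no — w1 R w6 and w1 R w4, but not w6 R w4.
So F validates K, T, S4; S5 would additionally require R to be Euclidean. The strongest is S4.

S4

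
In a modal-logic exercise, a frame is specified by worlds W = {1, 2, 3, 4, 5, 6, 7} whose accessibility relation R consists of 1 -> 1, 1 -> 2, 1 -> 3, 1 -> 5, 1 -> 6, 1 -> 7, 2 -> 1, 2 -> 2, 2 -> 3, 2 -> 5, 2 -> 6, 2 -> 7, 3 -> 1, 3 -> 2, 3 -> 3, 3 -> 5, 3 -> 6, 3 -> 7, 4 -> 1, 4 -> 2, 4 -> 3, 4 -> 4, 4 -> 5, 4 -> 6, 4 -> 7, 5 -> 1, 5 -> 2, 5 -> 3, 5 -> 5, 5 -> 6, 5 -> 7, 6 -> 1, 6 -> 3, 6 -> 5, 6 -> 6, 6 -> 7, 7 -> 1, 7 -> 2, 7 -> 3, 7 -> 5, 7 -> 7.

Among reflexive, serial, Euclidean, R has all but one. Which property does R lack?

Reflexive: yes — every world is R-related to itself.
Serial: yes — every world has a successor (e.g. 1 R 1).
Euclidean: no — 1 R 6 and 1 R 2, but not 6 R 2.
Only Euclidean fails.

Euclidean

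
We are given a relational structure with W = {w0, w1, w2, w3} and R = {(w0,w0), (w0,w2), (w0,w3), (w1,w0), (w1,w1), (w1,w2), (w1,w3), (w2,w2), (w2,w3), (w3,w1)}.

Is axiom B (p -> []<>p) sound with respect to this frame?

The schema B characterises exactly the symmetric frames.
Symmetric: no — w0 R w2 but not w2 R w0.

No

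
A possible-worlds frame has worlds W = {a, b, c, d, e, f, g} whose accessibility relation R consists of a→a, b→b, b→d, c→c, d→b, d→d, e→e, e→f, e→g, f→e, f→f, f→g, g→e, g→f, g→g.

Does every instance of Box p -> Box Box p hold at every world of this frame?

By correspondence theory, 4 is valid on a frame iff R is transitive.
Transitive: yes — every two-step R-path is closed by a direct edge.

Yes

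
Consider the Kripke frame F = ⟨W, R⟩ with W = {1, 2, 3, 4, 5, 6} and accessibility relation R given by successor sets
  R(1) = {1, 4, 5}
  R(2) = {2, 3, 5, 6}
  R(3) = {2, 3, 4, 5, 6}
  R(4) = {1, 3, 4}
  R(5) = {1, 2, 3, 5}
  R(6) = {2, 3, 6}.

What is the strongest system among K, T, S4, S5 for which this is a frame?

Reflexive (axiom T): yes — every world is R-related to itself.
Transitive (axiom 4): no — 1 R 4 and 4 R 3, but not 1 R 3.
Euclidean (axiom 5): no — 1 R 4 and 1 R 5, but not 4 R 5.
So F validates K, T; S4 would additionally require R to be transitive. The strongest is T.

T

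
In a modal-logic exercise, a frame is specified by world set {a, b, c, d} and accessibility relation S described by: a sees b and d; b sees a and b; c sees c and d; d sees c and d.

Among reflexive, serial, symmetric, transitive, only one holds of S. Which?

Reflexive: no — a is not related to itself.
Serial: yes — every world has a successor (e.g. a S b).
Symmetric: no — a S d but not d S a.
Transitive: no — a S d and d S c, but not a S c.
Only serial holds.

serial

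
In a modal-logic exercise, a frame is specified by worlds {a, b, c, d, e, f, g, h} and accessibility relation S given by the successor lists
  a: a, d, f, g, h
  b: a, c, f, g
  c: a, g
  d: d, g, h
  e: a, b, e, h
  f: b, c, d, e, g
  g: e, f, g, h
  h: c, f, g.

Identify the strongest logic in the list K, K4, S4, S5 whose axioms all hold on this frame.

K

Transitive (axiom 4): no — a S f and f S b, but not a S b.
Reflexive (axiom T): no — b is not related to itself.
Euclidean (axiom 5): no — a S d and a S f, but not d S f.
So F validates K; K4 would additionally require S to be transitive. The strongest is K.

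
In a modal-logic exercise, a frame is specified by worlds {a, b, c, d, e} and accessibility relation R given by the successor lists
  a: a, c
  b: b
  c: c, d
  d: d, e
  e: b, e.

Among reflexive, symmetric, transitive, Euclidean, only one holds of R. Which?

reflexive

Reflexive: yes — every world is R-related to itself.
Symmetric: no — a R c but not c R a.
Transitive: no — a R c and c R d, but not a R d.
Euclidean: no — a R c and a R a, but not c R a.
Only reflexive holds.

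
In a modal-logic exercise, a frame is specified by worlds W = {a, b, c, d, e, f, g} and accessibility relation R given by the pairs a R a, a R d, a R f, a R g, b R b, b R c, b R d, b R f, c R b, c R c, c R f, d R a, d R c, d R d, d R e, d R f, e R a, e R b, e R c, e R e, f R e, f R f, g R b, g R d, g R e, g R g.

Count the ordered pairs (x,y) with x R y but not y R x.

Enumerating: (a,f), (a,g), (b,d), (b,f), (c,f), (d,c), (d,e), (d,f), (e,a), (e,b), (e,c), (f,e), (g,b), (g,d), (g,e).

15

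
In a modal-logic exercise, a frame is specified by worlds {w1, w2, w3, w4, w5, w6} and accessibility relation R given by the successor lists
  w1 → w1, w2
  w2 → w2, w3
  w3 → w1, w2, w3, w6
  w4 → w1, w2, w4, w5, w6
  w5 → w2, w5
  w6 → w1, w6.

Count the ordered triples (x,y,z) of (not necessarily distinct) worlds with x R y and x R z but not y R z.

22

Enumerating: (w1,w2,w1), (w3,w1,w3), (w3,w1,w6), (w3,w2,w1), (w3,w2,w6), (w3,w6,w2), (w3,w6,w3), (w4,w1,w4), (w4,w1,w5), (w4,w1,w6), (w4,w2,w1), (w4,w2,w4), … and 10 more.
Total: 22.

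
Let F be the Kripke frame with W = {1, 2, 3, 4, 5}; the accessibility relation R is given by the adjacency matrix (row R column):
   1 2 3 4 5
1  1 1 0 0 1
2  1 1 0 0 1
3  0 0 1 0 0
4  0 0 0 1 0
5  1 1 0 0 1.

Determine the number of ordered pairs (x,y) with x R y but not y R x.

0

R is symmetric; there are no such tuples.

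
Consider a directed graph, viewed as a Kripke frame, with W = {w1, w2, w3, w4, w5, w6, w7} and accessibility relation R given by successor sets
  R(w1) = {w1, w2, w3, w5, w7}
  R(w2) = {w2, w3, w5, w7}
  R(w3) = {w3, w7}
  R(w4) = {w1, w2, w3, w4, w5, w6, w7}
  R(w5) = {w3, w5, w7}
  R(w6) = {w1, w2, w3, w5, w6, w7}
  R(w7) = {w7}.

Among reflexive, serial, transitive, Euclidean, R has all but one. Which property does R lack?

Reflexive: yes — every world is R-related to itself.
Serial: yes — every world has a successor (e.g. w1 R w1).
Transitive: yes — every two-step R-path is closed by a direct edge.
Euclidean: no — w1 R w3 and w1 R w2, but not w3 R w2.
Only Euclidean fails.

Euclidean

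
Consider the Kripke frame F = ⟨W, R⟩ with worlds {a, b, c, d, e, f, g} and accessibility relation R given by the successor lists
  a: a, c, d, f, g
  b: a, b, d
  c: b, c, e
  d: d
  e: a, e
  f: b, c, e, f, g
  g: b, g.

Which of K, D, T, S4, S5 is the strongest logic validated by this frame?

Serial (axiom D): yes — every world has a successor (e.g. a R a).
Reflexive (axiom T): yes — every world is R-related to itself.
Transitive (axiom 4): no — a R c and c R b, but not a R b.
Euclidean (axiom 5): no — a R c and a R d, but not c R d.
So F validates K, D, T; S4 would additionally require R to be transitive. The strongest is T.

T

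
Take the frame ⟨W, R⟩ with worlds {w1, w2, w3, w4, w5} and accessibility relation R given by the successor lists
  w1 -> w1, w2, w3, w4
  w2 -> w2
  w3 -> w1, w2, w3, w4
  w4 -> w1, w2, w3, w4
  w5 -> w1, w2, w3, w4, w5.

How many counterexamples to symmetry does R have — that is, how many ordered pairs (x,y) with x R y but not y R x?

7

Enumerating: (w1,w2), (w3,w2), (w4,w2), (w5,w1), (w5,w2), (w5,w3), (w5,w4).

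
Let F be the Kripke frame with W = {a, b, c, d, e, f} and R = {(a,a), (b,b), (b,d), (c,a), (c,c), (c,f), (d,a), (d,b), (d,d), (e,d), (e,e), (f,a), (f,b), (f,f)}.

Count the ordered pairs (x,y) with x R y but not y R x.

Enumerating: (c,a), (c,f), (d,a), (e,d), (f,a), (f,b).

6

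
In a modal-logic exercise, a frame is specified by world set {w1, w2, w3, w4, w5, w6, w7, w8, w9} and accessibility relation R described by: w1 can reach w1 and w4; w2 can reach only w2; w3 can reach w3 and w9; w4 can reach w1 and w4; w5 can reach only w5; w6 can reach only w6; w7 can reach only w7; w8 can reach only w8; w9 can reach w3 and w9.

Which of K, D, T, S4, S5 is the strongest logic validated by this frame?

Serial (axiom D): yes — every world has a successor (e.g. w1 R w1).
Reflexive (axiom T): yes — every world is R-related to itself.
Transitive (axiom 4): yes — every two-step R-path is closed by a direct edge.
Euclidean (axiom 5): yes — any two successors of a common world are R-related.
So F validates K, D, T, S4, S5. The strongest is S5.

S5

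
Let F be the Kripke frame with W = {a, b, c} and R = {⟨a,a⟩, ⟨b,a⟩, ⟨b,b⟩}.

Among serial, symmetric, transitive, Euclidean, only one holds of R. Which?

Serial: no — c has no R-successor.
Symmetric: no — b R a but not a R b.
Transitive: yes — every two-step R-path is closed by a direct edge.
Euclidean: no — b R a and b R b, but not a R b.
Only transitive holds.

transitive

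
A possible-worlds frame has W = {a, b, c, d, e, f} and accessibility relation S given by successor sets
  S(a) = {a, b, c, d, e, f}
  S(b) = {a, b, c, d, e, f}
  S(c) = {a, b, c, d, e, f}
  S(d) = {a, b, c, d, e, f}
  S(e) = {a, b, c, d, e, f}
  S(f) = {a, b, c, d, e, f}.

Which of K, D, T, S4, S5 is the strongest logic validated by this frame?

S5

Serial (axiom D): yes — every world has a successor (e.g. a S a).
Reflexive (axiom T): yes — every world is S-related to itself.
Transitive (axiom 4): yes — every two-step S-path is closed by a direct edge.
Euclidean (axiom 5): yes — any two successors of a common world are S-related.
So F validates K, D, T, S4, S5. The strongest is S5.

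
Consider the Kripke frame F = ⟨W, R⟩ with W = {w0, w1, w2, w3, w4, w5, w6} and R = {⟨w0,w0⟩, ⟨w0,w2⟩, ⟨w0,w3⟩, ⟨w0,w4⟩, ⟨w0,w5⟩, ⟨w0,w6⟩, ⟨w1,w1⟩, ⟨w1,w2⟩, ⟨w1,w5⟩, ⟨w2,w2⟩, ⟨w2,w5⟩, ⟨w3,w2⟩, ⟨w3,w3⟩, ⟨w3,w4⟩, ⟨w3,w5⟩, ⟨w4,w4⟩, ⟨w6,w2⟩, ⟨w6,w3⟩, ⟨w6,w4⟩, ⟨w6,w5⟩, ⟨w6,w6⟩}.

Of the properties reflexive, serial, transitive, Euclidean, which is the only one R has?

Reflexive: no — w5 is not related to itself.
Serial: no — w5 has no R-successor.
Transitive: yes — every two-step R-path is closed by a direct edge.
Euclidean: no — w0 R w2 and w0 R w3, but not w2 R w3.
Only transitive holds.

transitive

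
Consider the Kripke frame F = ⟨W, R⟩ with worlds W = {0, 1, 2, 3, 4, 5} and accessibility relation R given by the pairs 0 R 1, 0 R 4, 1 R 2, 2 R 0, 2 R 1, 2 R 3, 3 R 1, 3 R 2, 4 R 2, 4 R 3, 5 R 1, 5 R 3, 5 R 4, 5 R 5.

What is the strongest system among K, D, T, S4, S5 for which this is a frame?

D

Serial (axiom D): yes — every world has a successor (e.g. 0 R 1).
Reflexive (axiom T): no — 0 is not related to itself.
Transitive (axiom 4): no — 0 R 1 and 1 R 2, but not 0 R 2.
Euclidean (axiom 5): no — 0 R 1 and 0 R 4, but not 1 R 4.
So F validates K, D; T would additionally require R to be reflexive. The strongest is D.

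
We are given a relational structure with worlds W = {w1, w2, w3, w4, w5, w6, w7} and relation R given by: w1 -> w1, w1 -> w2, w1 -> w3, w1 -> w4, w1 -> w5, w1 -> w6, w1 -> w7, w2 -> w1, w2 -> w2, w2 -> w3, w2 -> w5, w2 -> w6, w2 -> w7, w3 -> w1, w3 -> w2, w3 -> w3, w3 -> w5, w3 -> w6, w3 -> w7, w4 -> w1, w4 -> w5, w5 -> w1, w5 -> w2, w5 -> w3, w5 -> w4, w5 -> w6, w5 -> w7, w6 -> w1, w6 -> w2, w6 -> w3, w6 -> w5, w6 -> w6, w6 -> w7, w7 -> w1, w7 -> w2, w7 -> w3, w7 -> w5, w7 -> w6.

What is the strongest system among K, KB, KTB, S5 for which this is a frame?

KB

Symmetric (axiom B): yes — every pair in R has its reverse in R.
Reflexive (axiom T): no — w4 is not related to itself.
Euclidean (axiom 5): no — w1 R w2 and w1 R w4, but not w2 R w4.
So F validates K, KB; KTB would additionally require R to be reflexive. The strongest is KB.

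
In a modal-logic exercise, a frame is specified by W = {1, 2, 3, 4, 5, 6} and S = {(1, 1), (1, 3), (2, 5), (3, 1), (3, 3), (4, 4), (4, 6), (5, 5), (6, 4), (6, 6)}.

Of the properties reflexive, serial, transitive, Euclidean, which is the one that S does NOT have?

Reflexive: no — 2 is not related to itself.
Serial: yes — every world has a successor (e.g. 1 S 1).
Transitive: yes — every two-step S-path is closed by a direct edge.
Euclidean: yes — any two successors of a common world are S-related.
Only reflexive fails.

reflexive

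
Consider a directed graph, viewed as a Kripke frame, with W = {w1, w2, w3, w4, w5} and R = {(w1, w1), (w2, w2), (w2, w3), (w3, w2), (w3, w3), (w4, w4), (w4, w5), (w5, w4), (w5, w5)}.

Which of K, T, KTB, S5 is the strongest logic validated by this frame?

Reflexive (axiom T): yes — every world is R-related to itself.
Symmetric (axiom B): yes — every pair in R has its reverse in R.
Euclidean (axiom 5): yes — any two successors of a common world are R-related.
So F validates K, T, KTB, S5. The strongest is S5.

S5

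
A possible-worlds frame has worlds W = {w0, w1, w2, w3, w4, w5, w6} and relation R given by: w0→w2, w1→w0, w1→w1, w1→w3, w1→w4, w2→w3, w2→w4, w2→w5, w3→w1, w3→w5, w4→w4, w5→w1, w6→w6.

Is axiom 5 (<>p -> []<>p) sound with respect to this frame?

The schema 5 characterises exactly the Euclidean frames.
Euclidean: no — w1 R w0 and w1 R w3, but not w0 R w3.

No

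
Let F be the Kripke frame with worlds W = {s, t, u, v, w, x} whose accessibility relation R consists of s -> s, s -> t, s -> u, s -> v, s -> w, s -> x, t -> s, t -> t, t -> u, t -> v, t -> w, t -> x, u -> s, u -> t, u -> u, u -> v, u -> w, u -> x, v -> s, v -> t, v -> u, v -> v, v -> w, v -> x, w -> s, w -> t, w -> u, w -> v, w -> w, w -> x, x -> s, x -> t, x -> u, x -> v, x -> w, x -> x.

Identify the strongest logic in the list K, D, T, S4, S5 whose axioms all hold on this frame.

S5

Serial (axiom D): yes — every world has a successor (e.g. s R s).
Reflexive (axiom T): yes — every world is R-related to itself.
Transitive (axiom 4): yes — every two-step R-path is closed by a direct edge.
Euclidean (axiom 5): yes — any two successors of a common world are R-related.
So F validates K, D, T, S4, S5. The strongest is S5.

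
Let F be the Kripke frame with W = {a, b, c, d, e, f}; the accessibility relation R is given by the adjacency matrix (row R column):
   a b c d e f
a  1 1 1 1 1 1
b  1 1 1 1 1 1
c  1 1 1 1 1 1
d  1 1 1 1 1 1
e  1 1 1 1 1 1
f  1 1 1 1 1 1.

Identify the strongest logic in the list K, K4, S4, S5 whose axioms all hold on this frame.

S5

Transitive (axiom 4): yes — every two-step R-path is closed by a direct edge.
Reflexive (axiom T): yes — every world is R-related to itself.
Euclidean (axiom 5): yes — any two successors of a common world are R-related.
So F validates K, K4, S4, S5. The strongest is S5.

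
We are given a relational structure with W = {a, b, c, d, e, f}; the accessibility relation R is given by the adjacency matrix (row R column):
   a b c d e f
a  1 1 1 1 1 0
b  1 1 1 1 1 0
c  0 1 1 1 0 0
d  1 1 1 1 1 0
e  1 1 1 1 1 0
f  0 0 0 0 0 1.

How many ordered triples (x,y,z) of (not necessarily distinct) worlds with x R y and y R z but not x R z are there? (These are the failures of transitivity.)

4

Enumerating: (c,b,a), (c,b,e), (c,d,a), (c,d,e).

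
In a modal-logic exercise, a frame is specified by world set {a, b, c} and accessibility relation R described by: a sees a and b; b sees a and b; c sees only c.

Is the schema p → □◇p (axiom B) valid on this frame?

By correspondence theory, B is valid on a frame iff R is symmetric.
Symmetric: yes — every pair in R has its reverse in R.

Yes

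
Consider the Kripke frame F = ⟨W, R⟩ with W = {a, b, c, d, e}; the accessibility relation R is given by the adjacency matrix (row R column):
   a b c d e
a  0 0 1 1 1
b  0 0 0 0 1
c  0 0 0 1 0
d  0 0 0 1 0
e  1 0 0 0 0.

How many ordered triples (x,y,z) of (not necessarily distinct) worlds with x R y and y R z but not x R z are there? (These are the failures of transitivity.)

Enumerating: (a,e,a), (b,e,a), (e,a,c), (e,a,d), (e,a,e).

5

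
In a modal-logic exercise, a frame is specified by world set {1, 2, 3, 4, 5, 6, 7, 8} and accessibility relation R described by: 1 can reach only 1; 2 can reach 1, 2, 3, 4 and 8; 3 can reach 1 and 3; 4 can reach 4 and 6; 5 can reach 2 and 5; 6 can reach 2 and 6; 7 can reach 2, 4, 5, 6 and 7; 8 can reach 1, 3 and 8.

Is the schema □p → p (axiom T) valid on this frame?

Axiom T corresponds to the accessibility relation being reflexive.
Reflexive: yes — every world is R-related to itself.

Yes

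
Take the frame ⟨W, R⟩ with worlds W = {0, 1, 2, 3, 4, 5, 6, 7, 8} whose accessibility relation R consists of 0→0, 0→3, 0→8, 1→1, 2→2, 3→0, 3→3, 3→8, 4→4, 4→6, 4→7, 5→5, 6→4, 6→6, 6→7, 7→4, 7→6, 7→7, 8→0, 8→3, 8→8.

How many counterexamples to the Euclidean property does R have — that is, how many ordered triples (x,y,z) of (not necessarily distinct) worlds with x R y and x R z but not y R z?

R is Euclidean; there are no such tuples.

0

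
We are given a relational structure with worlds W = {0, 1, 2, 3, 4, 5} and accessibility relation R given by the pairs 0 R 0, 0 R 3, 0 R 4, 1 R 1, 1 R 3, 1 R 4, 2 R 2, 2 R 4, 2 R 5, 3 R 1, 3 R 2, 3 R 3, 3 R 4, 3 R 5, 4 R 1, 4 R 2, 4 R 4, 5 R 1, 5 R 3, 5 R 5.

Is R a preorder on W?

Reflexive: yes — every world is R-related to itself.
Transitive: no — 0 R 3 and 3 R 1, but not 0 R 1.
So R is not a preorder.

No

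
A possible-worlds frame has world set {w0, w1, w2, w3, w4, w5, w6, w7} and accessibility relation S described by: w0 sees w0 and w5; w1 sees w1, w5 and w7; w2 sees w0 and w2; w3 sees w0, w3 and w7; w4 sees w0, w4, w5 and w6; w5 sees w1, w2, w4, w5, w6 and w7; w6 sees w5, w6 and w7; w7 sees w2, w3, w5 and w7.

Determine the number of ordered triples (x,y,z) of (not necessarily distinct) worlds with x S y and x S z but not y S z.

Enumerating: (w0,w5,w0), (w1,w7,w1), (w2,w0,w2), (w3,w0,w3), (w3,w0,w7), (w3,w7,w0), (w4,w0,w4), (w4,w0,w6), (w4,w5,w0), (w4,w6,w0), (w4,w6,w4), (w5,w1,w2), … and 23 more.
Total: 35.

35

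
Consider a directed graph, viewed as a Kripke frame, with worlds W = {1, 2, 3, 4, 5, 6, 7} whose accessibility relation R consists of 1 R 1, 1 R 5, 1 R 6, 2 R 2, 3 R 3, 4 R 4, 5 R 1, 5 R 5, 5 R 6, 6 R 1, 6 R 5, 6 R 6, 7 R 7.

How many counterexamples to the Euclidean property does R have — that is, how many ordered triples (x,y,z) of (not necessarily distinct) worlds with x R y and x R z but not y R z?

R is Euclidean; there are no such tuples.

0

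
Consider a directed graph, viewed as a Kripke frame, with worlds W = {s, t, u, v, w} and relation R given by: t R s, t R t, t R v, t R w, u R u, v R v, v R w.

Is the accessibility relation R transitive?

Transitive: yes — every two-step R-path is closed by a direct edge.

Yes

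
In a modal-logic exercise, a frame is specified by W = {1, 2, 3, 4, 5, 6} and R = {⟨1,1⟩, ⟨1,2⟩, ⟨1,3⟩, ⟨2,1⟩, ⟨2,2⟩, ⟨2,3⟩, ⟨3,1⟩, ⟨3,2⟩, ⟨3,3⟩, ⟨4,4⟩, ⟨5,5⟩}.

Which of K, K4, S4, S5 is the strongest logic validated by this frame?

K4

Transitive (axiom 4): yes — every two-step R-path is closed by a direct edge.
Reflexive (axiom T): no — 6 is not related to itself.
Euclidean (axiom 5): yes — any two successors of a common world are R-related.
So F validates K, K4; S4 would additionally require R to be reflexive. The strongest is K4.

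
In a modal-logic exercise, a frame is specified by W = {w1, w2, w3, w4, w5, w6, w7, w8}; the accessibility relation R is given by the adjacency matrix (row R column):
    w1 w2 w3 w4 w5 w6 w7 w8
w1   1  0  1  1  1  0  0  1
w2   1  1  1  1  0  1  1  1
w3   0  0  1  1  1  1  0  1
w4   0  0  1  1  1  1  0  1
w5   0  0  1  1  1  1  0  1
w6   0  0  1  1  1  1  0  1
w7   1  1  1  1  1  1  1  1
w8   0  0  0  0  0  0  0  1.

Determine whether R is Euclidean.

No

Euclidean: no — w1 R w8 and w1 R w3, but not w8 R w3.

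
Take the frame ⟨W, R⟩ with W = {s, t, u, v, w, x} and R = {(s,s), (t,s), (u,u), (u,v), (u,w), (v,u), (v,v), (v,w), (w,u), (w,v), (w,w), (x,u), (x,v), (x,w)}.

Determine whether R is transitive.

Transitive: yes — every two-step R-path is closed by a direct edge.

Yes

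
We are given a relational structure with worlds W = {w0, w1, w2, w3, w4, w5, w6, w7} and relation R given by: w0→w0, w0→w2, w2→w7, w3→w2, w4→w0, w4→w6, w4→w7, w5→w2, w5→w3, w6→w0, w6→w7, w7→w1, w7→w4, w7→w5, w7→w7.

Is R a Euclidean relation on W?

No

Euclidean: no — w4 R w0 and w4 R w6, but not w0 R w6.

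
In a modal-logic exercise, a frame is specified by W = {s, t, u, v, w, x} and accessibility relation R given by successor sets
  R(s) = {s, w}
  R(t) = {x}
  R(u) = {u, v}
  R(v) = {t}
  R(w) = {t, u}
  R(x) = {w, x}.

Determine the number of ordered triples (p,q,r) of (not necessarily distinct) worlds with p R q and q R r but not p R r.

9

Enumerating: (s,w,t), (s,w,u), (t,x,w), (u,v,t), (v,t,x), (w,t,x), (w,u,v), (x,w,t), (x,w,u).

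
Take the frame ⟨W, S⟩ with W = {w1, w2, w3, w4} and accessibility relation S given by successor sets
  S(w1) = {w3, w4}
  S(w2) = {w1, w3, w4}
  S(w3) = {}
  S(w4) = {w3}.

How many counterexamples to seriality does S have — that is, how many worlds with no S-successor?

1

Enumerating: w3.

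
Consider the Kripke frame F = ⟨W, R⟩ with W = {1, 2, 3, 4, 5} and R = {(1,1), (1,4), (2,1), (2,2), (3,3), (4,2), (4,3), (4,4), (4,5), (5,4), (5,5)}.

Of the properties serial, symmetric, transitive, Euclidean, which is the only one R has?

serial

Serial: yes — every world has a successor (e.g. 1 R 1).
Symmetric: no — 1 R 4 but not 4 R 1.
Transitive: no — 1 R 4 and 4 R 2, but not 1 R 2.
Euclidean: no — 4 R 2 and 4 R 3, but not 2 R 3.
Only serial holds.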